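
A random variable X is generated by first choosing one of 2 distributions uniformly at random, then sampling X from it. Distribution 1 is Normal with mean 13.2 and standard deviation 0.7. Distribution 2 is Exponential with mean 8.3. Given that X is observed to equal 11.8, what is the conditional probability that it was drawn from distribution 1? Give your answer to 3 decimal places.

Likelihoods f(11.8 | ·): 1: 0.07713; 2: 0.0290731.
Posterior ∝ prior × likelihood. Numerator for 1: 0.5·0.07713 = 0.038565.
Normalizing constant: 0.5·0.07713 + 0.5·0.0290731 = 0.0531015.
P(1 | observation) = 0.038565 / 0.0531015 = 0.72625.

0.726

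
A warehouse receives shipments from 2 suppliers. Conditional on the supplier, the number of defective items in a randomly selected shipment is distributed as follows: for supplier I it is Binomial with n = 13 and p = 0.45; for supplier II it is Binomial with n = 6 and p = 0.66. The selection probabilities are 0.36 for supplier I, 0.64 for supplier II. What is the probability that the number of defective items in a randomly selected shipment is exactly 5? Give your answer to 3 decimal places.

Conditional on each supplier, P(X = 5): I: 0.198858; II: 0.255476.
By total probability, P(X = 5) = 0.36·0.198858 + 0.64·0.255476 = 0.235093.

0.235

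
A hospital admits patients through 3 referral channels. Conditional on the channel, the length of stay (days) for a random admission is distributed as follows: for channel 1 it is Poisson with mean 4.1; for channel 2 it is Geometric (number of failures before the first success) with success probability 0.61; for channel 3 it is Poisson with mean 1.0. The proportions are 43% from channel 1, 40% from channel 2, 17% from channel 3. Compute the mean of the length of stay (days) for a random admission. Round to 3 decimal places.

2.189

Component means — 1: 4.1; 2: 0.639344; 3: 1.
E[X] = 0.43·4.1 + 0.4·0.639344 + 0.17·1 = 2.18874.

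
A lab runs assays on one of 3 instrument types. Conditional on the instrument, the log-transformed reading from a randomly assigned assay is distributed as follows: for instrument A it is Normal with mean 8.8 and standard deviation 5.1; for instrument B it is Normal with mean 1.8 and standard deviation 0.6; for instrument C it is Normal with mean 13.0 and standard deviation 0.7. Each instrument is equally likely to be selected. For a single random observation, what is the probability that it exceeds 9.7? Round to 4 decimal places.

0.4767

Conditional on each instrument, P(X > 9.7): A: 0.429962; B: 0; C: 0.999999.
By total probability, P(X > 9.7) = 0.333333·0.429962 + 0.333333·0 + 0.333333·0.999999 = 0.476654.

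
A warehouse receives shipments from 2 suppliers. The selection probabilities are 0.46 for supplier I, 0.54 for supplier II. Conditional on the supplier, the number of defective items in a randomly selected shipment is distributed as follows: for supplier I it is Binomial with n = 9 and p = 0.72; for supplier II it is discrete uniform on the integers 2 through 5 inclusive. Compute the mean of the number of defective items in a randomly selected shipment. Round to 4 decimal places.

4.8708

Component means — I: 6.48; II: 3.5.
E[X] = 0.46·6.48 + 0.54·3.5 = 4.8708.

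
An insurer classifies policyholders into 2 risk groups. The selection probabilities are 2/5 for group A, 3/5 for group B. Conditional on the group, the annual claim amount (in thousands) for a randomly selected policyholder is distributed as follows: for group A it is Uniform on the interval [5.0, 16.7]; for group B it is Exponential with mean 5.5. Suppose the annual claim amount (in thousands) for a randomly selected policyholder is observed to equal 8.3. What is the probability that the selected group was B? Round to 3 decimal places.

0.414

Likelihoods f(8.3 | ·): A: 0.0854701; B: 0.040202.
Posterior ∝ prior × likelihood. Numerator for B: 0.6·0.040202 = 0.0241212.
Normalizing constant: 0.4·0.0854701 + 0.6·0.040202 = 0.0583092.
P(B | observation) = 0.0241212 / 0.0583092 = 0.413677.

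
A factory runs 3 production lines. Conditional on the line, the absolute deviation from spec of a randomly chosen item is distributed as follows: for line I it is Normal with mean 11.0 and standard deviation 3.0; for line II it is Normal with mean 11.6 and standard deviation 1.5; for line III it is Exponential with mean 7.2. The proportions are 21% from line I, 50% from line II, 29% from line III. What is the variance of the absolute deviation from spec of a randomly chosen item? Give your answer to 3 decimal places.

Per component, I: μ=11, E[X²]=130; II: μ=11.6, E[X²]=136.81; III: μ=7.2, E[X²]=103.68.
E[X] = 0.21·11 + 0.5·11.6 + 0.29·7.2 = 10.198.
E[X²] = 0.21·130 + 0.5·136.81 + 0.29·103.68 = 125.772.
Var(X) = E[X²] − (E[X])² = 125.772 − 103.999 = 21.773.

21.773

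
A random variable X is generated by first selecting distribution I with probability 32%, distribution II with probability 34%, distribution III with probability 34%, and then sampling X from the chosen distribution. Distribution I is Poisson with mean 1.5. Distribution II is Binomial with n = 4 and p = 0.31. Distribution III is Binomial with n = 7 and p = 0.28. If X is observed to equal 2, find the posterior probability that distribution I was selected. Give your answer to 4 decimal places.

Likelihoods P(X=2 | ·): I: 0.251021; II: 0.274519; III: 0.318565.
Posterior ∝ prior × likelihood. Numerator for I: 0.32·0.251021 = 0.0803269.
Normalizing constant: 0.32·0.251021 + 0.34·0.274519 + 0.34·0.318565 = 0.281975.
P(I | observation) = 0.0803269 / 0.281975 = 0.284872.

0.2849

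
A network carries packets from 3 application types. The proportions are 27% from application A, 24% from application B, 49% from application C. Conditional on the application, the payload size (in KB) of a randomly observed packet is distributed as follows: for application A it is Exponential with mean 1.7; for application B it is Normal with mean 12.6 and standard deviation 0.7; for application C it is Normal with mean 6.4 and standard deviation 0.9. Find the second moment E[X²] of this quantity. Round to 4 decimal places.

For each component E[X²] = Var + (mean)², giving A: 5.78; B: 159.25; C: 41.77.
Overall E[X²] = 0.27·5.78 + 0.24·159.25 + 0.49·41.77 = 60.2479.

60.2479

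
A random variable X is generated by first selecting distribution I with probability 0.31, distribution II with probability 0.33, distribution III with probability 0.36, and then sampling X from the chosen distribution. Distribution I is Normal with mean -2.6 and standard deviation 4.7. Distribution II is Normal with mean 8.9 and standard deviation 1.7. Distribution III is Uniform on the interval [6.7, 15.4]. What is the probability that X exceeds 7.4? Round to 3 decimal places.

Conditional on each component, P(X > 7.4): I: 0.0166827; II: 0.811207; III: 0.91954.
By total probability, P(X > 7.4) = 0.31·0.0166827 + 0.33·0.811207 + 0.36·0.91954 = 0.603904.

0.604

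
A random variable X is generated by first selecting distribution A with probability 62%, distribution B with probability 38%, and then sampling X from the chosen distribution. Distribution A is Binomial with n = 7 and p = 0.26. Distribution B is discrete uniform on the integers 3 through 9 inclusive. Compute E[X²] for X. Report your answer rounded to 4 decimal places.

For each component E[X²] = Var + (mean)², giving A: 4.6592; B: 40.
Overall E[X²] = 0.62·4.6592 + 0.38·40 = 18.0887.

18.0887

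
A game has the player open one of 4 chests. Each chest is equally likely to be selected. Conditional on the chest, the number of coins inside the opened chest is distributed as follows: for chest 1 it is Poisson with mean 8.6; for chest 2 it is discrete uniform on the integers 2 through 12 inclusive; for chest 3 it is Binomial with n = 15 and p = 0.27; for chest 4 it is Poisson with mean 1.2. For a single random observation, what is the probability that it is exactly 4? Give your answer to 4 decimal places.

Conditional on each chest, P(X = 4): 1: 0.0419614; 2: 0.0909091; 3: 0.227583; 4: 0.0260232.
By total probability, P(X = 4) = 0.25·0.0419614 + 0.25·0.0909091 + 0.25·0.227583 + 0.25·0.0260232 = 0.0966191.

0.0966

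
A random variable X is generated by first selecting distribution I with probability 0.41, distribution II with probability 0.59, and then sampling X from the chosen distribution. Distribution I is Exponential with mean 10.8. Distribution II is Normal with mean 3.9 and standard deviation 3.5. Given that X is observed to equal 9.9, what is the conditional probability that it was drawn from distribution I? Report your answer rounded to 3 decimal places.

0.495

Likelihoods f(9.9 | ·): I: 0.0370231; II: 0.0262238.
Posterior ∝ prior × likelihood. Numerator for I: 0.41·0.0370231 = 0.0151795.
Normalizing constant: 0.41·0.0370231 + 0.59·0.0262238 = 0.0306515.
P(I | observation) = 0.0151795 / 0.0306515 = 0.495228.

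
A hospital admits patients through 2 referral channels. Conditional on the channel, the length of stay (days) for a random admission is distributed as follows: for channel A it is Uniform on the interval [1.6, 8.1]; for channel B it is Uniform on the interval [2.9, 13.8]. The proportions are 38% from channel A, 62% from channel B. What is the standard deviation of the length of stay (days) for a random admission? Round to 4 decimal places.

3.2191

Per component, A: μ=4.85, E[X²]=27.0433; B: μ=8.35, E[X²]=79.6233.
E[X] = 0.38·4.85 + 0.62·8.35 = 7.02.
E[X²] = 0.38·27.0433 + 0.62·79.6233 = 59.6429.
Var(X) = E[X²] − (E[X])² = 59.6429 − 49.2804 = 10.3625.
SD(X) = √10.3625 = 3.21909.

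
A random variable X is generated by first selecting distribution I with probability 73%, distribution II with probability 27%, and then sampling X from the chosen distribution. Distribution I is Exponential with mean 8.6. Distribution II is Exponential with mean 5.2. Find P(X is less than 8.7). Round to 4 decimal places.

0.6839

Conditional on each component, P(X < 8.7): I: 0.636373; II: 0.812331.
By total probability, P(X < 8.7) = 0.73·0.636373 + 0.27·0.812331 = 0.683882.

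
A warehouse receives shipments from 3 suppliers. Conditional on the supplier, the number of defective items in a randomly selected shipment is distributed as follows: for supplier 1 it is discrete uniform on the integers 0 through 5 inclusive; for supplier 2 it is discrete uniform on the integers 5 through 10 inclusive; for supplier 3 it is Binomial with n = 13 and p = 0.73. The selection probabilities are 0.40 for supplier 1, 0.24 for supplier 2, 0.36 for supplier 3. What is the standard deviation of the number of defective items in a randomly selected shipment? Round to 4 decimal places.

Per component, 1: μ=2.5, E[X²]=9.16667; 2: μ=7.5, E[X²]=59.1667; 3: μ=9.49, E[X²]=92.6224.
E[X] = 0.4·2.5 + 0.24·7.5 + 0.36·9.49 = 6.2164.
E[X²] = 0.4·9.16667 + 0.24·59.1667 + 0.36·92.6224 = 51.2107.
Var(X) = E[X²] − (E[X])² = 51.2107 − 38.6436 = 12.5671.
SD(X) = √12.5671 = 3.54501.

3.5450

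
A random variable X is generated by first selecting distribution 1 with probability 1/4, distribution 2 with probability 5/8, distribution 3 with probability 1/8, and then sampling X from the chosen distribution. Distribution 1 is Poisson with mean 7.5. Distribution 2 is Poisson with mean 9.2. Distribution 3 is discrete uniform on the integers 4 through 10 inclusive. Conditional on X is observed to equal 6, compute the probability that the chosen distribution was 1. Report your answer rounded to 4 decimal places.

Likelihoods P(X=6 | ·): 1: 0.136718; 2: 0.0850913; 3: 0.142857.
Posterior ∝ prior × likelihood. Numerator for 1: 0.25·0.136718 = 0.0341796.
Normalizing constant: 0.25·0.136718 + 0.625·0.0850913 + 0.125·0.142857 = 0.105219.
P(1 | observation) = 0.0341796 / 0.105219 = 0.324843.

0.3248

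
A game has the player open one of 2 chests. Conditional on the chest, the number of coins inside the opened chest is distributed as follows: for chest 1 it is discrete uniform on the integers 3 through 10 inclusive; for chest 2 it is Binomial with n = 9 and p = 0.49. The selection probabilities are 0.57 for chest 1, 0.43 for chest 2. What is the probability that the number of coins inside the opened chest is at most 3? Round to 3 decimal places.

Conditional on each chest, P(X ≤ 3): 1: 0.125; 2: 0.273982.
By total probability, P(X ≤ 3) = 0.57·0.125 + 0.43·0.273982 = 0.189062.

0.189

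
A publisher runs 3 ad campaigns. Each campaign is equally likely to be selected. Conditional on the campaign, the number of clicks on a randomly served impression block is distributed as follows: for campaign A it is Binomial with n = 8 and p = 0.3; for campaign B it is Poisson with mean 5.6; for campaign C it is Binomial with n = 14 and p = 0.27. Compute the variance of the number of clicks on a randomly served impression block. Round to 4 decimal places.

5.0639

Per component, A: μ=2.4, E[X²]=7.44; B: μ=5.6, E[X²]=36.96; C: μ=3.78, E[X²]=17.0478.
E[X] = 0.333333·2.4 + 0.333333·5.6 + 0.333333·3.78 = 3.92667.
E[X²] = 0.333333·7.44 + 0.333333·36.96 + 0.333333·17.0478 = 20.4826.
Var(X) = E[X²] − (E[X])² = 20.4826 − 15.4187 = 5.06389.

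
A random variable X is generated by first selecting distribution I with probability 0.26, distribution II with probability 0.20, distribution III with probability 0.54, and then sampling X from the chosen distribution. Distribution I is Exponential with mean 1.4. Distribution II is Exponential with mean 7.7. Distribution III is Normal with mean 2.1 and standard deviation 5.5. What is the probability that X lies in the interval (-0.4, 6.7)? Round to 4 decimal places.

0.6299

Conditional on each component, P(-0.4 < X < 6.7): I: 0.991652; II: 0.581103; III: 0.473807.
By total probability, P(-0.4 < X < 6.7) = 0.26·0.991652 + 0.2·0.581103 + 0.54·0.473807 = 0.629906.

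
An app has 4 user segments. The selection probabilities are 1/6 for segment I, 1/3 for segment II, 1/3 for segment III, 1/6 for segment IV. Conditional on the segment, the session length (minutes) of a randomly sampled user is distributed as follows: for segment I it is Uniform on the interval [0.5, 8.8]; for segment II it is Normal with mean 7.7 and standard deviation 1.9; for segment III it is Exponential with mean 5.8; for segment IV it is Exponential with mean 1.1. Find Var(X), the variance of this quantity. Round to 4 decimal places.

18.5638

Per component, I: μ=4.65, E[X²]=27.3633; II: μ=7.7, E[X²]=62.9; III: μ=5.8, E[X²]=67.28; IV: μ=1.1, E[X²]=2.42.
E[X] = 0.166667·4.65 + 0.333333·7.7 + 0.333333·5.8 + 0.166667·1.1 = 5.45833.
E[X²] = 0.166667·27.3633 + 0.333333·62.9 + 0.333333·67.28 + 0.166667·2.42 = 48.3572.
Var(X) = E[X²] − (E[X])² = 48.3572 − 29.7934 = 18.5638.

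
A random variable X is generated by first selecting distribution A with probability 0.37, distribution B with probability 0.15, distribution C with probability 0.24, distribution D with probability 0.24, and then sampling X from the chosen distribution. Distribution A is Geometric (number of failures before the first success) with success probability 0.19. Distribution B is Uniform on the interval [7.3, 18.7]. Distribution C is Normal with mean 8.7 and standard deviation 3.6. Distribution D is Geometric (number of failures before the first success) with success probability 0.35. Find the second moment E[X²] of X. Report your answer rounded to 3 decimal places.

65.378

For each component E[X²] = Var + (mean)², giving A: 40.6122; B: 179.83; C: 88.65; D: 8.7551.
Overall E[X²] = 0.37·40.6122 + 0.15·179.83 + 0.24·88.65 + 0.24·8.7551 = 65.3782.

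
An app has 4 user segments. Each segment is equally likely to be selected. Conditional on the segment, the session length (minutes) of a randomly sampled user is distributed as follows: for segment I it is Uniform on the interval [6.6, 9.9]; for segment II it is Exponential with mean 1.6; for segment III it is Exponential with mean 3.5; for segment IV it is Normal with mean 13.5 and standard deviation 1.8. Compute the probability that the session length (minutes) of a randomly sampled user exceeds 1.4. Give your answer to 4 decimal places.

0.7718

Conditional on each segment, P(X > 1.4): I: 1; II: 0.416862; III: 0.67032; IV: 1.
By total probability, P(X > 1.4) = 0.25·1 + 0.25·0.416862 + 0.25·0.67032 + 0.25·1 = 0.771796.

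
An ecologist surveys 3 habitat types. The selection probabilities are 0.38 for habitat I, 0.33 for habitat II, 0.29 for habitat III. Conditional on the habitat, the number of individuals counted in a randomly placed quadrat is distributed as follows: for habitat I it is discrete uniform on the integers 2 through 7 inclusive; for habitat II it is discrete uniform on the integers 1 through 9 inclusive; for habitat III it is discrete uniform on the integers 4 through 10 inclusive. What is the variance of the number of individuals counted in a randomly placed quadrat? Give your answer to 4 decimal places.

5.5712

Per component, I: μ=4.5, E[X²]=23.1667; II: μ=5, E[X²]=31.6667; III: μ=7, E[X²]=53.
E[X] = 0.38·4.5 + 0.33·5 + 0.29·7 = 5.39.
E[X²] = 0.38·23.1667 + 0.33·31.6667 + 0.29·53 = 34.6233.
Var(X) = E[X²] − (E[X])² = 34.6233 − 29.0521 = 5.57123.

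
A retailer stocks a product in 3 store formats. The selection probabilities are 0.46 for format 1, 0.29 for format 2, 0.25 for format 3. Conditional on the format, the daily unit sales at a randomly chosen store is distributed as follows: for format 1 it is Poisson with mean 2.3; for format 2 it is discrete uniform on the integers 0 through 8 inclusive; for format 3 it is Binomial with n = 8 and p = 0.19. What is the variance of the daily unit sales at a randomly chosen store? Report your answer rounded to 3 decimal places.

Per component, 1: μ=2.3, E[X²]=7.59; 2: μ=4, E[X²]=22.6667; 3: μ=1.52, E[X²]=3.5416.
E[X] = 0.46·2.3 + 0.29·4 + 0.25·1.52 = 2.598.
E[X²] = 0.46·7.59 + 0.29·22.6667 + 0.25·3.5416 = 10.9501.
Var(X) = E[X²] − (E[X])² = 10.9501 − 6.7496 = 4.20053.

4.201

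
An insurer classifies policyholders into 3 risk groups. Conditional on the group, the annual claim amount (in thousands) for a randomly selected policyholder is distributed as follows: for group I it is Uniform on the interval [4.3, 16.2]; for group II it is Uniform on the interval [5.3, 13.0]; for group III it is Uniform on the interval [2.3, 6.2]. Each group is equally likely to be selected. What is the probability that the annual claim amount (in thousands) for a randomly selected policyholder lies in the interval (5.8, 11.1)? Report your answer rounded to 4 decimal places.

0.4121

Conditional on each group, P(5.8 < X < 11.1): I: 0.445378; II: 0.688312; III: 0.102564.
By total probability, P(5.8 < X < 11.1) = 0.333333·0.445378 + 0.333333·0.688312 + 0.333333·0.102564 = 0.412085.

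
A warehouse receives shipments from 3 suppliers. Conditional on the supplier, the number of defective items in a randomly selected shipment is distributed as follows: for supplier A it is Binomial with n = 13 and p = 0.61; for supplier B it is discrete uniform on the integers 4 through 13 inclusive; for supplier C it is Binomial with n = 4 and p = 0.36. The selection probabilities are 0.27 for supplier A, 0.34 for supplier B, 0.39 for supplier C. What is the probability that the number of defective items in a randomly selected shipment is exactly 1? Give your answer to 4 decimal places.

Conditional on each supplier, P(X = 1): A: 9.81858e-05; B: 0; C: 0.377487.
By total probability, P(X = 1) = 0.27·9.81858e-05 + 0.34·0 + 0.39·0.377487 = 0.147247.

0.1472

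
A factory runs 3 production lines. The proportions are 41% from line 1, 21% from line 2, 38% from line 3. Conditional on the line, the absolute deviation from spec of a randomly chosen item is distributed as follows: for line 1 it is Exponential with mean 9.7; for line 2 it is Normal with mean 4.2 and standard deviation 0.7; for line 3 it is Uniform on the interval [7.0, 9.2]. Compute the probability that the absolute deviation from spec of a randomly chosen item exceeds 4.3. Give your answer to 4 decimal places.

0.7363

Conditional on each line, P(X > 4.3): 1: 0.641915; 2: 0.443202; 3: 1.
By total probability, P(X > 4.3) = 0.41·0.641915 + 0.21·0.443202 + 0.38·1 = 0.736258.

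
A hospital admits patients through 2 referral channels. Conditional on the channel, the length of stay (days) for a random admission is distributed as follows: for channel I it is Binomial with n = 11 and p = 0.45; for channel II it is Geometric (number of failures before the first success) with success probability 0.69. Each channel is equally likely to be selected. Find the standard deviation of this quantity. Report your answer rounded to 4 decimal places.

2.5983

Per component, I: μ=4.95, E[X²]=27.225; II: μ=0.449275, E[X²]=0.852972.
E[X] = 0.5·4.95 + 0.5·0.449275 = 2.69964.
E[X²] = 0.5·27.225 + 0.5·0.852972 = 14.039.
Var(X) = E[X²] − (E[X])² = 14.039 − 7.28804 = 6.75094.
SD(X) = √6.75094 = 2.59826.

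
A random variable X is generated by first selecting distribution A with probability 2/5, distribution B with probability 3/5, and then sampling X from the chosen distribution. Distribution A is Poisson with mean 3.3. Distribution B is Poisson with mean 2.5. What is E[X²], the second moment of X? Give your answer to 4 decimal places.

10.9260

For each component E[X²] = Var + (mean)², giving A: 14.19; B: 8.75.
Overall E[X²] = 0.4·14.19 + 0.6·8.75 = 10.926.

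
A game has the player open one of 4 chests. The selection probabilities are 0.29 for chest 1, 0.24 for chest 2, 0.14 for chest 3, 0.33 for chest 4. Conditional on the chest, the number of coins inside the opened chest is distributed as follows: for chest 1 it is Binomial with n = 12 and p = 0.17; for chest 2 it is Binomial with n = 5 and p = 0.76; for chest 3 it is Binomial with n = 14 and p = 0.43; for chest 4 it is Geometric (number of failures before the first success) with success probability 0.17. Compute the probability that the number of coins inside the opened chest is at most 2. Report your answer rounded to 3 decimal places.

0.360

Conditional on each chest, P(X ≤ 2): 1: 0.665561; 2: 0.0932512; 3: 0.0242097; 4: 0.428213.
By total probability, P(X ≤ 2) = 0.29·0.665561 + 0.24·0.0932512 + 0.14·0.0242097 + 0.33·0.428213 = 0.360093.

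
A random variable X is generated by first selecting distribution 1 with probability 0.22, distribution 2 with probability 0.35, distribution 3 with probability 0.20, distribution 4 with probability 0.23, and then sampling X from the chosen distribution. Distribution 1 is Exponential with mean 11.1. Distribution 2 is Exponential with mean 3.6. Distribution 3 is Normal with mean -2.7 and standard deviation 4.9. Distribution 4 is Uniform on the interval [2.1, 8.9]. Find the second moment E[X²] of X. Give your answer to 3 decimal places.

77.388

For each component E[X²] = Var + (mean)², giving 1: 246.42; 2: 25.92; 3: 31.3; 4: 34.1033.
Overall E[X²] = 0.22·246.42 + 0.35·25.92 + 0.2·31.3 + 0.23·34.1033 = 77.3882.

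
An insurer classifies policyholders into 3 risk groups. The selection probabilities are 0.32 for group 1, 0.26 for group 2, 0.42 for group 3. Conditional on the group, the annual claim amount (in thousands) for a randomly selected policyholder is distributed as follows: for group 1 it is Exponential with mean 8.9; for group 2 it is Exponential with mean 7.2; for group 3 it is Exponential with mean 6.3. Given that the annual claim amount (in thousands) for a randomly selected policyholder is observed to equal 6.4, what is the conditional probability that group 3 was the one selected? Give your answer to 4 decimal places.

0.4272

Likelihoods f(6.4 | ·): 1: 0.0547404; 2: 0.0570989; 3: 0.057474.
Posterior ∝ prior × likelihood. Numerator for 3: 0.42·0.057474 = 0.0241391.
Normalizing constant: 0.32·0.0547404 + 0.26·0.0570989 + 0.42·0.057474 = 0.0565017.
P(3 | observation) = 0.0241391 / 0.0565017 = 0.427227.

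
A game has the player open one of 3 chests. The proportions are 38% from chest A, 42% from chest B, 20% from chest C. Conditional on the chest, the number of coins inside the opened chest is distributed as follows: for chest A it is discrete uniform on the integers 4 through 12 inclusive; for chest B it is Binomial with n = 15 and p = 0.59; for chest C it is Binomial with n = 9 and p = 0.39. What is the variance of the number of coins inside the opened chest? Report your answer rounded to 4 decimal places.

Per component, A: μ=8, E[X²]=70.6667; B: μ=8.85, E[X²]=81.951; C: μ=3.51, E[X²]=14.4612.
E[X] = 0.38·8 + 0.42·8.85 + 0.2·3.51 = 7.459.
E[X²] = 0.38·70.6667 + 0.42·81.951 + 0.2·14.4612 = 64.165.
Var(X) = E[X²] − (E[X])² = 64.165 − 55.6367 = 8.52831.

8.5283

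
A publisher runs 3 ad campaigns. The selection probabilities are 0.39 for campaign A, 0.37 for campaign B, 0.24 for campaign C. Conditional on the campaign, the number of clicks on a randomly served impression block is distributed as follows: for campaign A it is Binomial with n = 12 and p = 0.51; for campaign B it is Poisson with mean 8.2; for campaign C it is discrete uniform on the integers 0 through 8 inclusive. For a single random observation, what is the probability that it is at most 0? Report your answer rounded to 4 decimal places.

Conditional on each campaign, P(X ≤ 0): A: 0.000191581; B: 0.000274654; C: 0.111111.
By total probability, P(X ≤ 0) = 0.39·0.000191581 + 0.37·0.000274654 + 0.24·0.111111 = 0.026843.

0.0268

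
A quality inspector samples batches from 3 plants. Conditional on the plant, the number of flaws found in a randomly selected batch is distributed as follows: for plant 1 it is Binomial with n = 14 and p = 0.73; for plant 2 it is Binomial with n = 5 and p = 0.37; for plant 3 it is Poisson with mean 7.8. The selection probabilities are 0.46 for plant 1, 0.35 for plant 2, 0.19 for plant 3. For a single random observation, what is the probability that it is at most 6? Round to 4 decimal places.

0.4220

Conditional on each plant, P(X ≤ 6): 1: 0.0166717; 2: 1; 3: 0.338407.
By total probability, P(X ≤ 6) = 0.46·0.0166717 + 0.35·1 + 0.19·0.338407 = 0.421966.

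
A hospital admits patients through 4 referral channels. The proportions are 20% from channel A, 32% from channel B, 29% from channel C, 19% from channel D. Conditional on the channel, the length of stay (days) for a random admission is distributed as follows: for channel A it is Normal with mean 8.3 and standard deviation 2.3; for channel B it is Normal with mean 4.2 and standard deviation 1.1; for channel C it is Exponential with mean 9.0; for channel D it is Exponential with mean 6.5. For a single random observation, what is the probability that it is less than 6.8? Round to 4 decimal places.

Conditional on each channel, P(X < 6.8): A: 0.257144; B: 0.990952; C: 0.53025; D: 0.648714.
By total probability, P(X < 6.8) = 0.2·0.257144 + 0.32·0.990952 + 0.29·0.53025 + 0.19·0.648714 = 0.645562.

0.6456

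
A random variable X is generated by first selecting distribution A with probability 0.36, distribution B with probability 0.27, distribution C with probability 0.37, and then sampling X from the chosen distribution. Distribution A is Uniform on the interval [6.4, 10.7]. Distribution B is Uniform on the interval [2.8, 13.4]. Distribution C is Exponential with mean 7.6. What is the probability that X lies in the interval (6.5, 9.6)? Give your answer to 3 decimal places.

Conditional on each component, P(6.5 < X < 9.6): A: 0.72093; B: 0.292453; C: 0.142412.
By total probability, P(6.5 < X < 9.6) = 0.36·0.72093 + 0.27·0.292453 + 0.37·0.142412 = 0.391189.

0.391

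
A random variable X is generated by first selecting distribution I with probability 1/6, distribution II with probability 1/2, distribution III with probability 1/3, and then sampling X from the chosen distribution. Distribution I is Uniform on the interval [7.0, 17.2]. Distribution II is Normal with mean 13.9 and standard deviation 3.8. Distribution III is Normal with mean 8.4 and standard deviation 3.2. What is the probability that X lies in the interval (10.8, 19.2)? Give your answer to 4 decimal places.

0.5356

Conditional on each component, P(10.8 < X < 19.2): I: 0.627451; II: 0.711142; III: 0.226258.
By total probability, P(10.8 < X < 19.2) = 0.166667·0.627451 + 0.5·0.711142 + 0.333333·0.226258 = 0.535566.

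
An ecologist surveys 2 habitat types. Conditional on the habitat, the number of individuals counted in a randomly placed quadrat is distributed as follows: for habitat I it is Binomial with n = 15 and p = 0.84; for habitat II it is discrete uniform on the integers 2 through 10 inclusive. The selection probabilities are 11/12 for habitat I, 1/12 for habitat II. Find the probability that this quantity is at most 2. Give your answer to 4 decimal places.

0.0093

Conditional on each habitat, P(X ≤ 2): I: 3.42857e-09; II: 0.111111.
By total probability, P(X ≤ 2) = 0.916667·3.42857e-09 + 0.0833333·0.111111 = 0.00925926.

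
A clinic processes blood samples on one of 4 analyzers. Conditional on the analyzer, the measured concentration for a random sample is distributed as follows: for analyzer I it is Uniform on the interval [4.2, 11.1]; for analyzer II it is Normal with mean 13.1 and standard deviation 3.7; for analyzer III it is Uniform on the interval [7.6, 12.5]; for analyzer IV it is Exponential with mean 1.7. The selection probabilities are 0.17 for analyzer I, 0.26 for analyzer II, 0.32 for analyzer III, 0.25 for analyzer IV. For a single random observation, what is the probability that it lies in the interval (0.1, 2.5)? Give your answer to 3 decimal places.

Conditional on each analyzer, P(0.1 < X < 2.5): I: 0; II: 0.00186483; III: 0; IV: 0.713083.
By total probability, P(0.1 < X < 2.5) = 0.17·0 + 0.26·0.00186483 + 0.32·0 + 0.25·0.713083 = 0.178756.

0.179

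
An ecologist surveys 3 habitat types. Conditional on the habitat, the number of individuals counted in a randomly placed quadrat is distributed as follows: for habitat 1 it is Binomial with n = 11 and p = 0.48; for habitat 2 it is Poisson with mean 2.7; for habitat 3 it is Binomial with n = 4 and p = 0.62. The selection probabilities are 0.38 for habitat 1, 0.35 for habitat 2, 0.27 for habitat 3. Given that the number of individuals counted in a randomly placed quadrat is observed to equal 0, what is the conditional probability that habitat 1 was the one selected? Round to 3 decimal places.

0.010

Likelihoods P(X=0 | ·): 1: 0.000751687; 2: 0.0672055; 3: 0.0208514.
Posterior ∝ prior × likelihood. Numerator for 1: 0.38·0.000751687 = 0.000285641.
Normalizing constant: 0.38·0.000751687 + 0.35·0.0672055 + 0.27·0.0208514 = 0.0294374.
P(1 | observation) = 0.000285641 / 0.0294374 = 0.00970332.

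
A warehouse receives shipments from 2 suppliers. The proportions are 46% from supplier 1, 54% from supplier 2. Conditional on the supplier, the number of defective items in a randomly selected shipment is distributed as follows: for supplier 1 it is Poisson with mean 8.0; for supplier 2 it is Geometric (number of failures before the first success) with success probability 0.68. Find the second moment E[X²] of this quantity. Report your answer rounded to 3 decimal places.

For each component E[X²] = Var + (mean)², giving 1: 72; 2: 0.913495.
Overall E[X²] = 0.46·72 + 0.54·0.913495 = 33.6133.

33.613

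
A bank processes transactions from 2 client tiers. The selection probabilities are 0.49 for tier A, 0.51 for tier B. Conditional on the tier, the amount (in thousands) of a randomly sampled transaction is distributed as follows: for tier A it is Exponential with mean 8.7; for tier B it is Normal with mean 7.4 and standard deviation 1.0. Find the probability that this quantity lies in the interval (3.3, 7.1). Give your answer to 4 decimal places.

0.3135

Conditional on each tier, P(3.3 < X < 7.1): A: 0.242177; B: 0.382068.
By total probability, P(3.3 < X < 7.1) = 0.49·0.242177 + 0.51·0.382068 = 0.313521.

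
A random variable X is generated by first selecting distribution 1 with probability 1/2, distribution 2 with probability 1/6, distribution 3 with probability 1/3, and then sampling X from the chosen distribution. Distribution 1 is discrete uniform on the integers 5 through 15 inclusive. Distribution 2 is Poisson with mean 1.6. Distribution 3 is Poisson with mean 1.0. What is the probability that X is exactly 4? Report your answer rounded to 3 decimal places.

0.014

Conditional on each component, P(X = 4): 1: 0; 2: 0.0551312; 3: 0.0153283.
By total probability, P(X = 4) = 0.5·0 + 0.166667·0.0551312 + 0.333333·0.0153283 = 0.014298.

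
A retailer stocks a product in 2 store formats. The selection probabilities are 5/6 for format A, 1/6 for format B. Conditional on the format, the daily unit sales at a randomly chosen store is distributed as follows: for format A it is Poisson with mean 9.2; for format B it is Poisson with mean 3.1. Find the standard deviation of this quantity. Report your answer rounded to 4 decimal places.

3.6540

Per component, A: μ=9.2, E[X²]=93.84; B: μ=3.1, E[X²]=12.71.
E[X] = 0.833333·9.2 + 0.166667·3.1 = 8.18333.
E[X²] = 0.833333·93.84 + 0.166667·12.71 = 80.3183.
Var(X) = E[X²] − (E[X])² = 80.3183 − 66.9669 = 13.3514.
SD(X) = √13.3514 = 3.65396.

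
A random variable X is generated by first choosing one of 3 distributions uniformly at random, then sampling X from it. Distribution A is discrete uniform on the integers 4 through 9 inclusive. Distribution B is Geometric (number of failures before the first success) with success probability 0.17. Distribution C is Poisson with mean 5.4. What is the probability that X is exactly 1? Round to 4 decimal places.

Conditional on each component, P(X = 1): A: 0; B: 0.1411; C: 0.0243895.
By total probability, P(X = 1) = 0.333333·0 + 0.333333·0.1411 + 0.333333·0.0243895 = 0.0551632.

0.0552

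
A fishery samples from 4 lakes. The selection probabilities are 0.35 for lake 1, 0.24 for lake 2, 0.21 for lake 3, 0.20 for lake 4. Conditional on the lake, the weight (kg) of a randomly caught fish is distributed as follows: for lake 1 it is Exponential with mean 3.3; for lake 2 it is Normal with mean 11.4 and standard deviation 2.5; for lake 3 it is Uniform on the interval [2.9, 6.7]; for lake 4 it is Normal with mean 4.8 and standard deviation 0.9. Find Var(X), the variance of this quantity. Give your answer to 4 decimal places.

Per component, 1: μ=3.3, E[X²]=21.78; 2: μ=11.4, E[X²]=136.21; 3: μ=4.8, E[X²]=24.2433; 4: μ=4.8, E[X²]=23.85.
E[X] = 0.35·3.3 + 0.24·11.4 + 0.21·4.8 + 0.2·4.8 = 5.859.
E[X²] = 0.35·21.78 + 0.24·136.21 + 0.21·24.2433 + 0.2·23.85 = 50.1745.
Var(X) = E[X²] − (E[X])² = 50.1745 − 34.3279 = 15.8466.

15.8466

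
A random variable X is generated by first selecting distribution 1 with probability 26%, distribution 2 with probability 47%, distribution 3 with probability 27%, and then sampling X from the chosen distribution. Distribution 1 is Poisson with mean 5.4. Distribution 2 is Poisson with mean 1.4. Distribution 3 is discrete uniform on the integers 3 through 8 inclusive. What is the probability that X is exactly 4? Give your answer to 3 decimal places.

0.105

Conditional on each component, P(X = 4): 1: 0.16002; 2: 0.039472; 3: 0.166667.
By total probability, P(X = 4) = 0.26·0.16002 + 0.47·0.039472 + 0.27·0.166667 = 0.105157.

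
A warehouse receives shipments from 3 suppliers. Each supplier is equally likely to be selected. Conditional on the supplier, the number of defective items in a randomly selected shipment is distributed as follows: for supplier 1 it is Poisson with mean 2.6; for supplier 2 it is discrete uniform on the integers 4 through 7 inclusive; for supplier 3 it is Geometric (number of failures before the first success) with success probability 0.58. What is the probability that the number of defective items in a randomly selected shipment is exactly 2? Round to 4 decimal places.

0.1178

Conditional on each supplier, P(X = 2): 1: 0.251045; 2: 0; 3: 0.102312.
By total probability, P(X = 2) = 0.333333·0.251045 + 0.333333·0 + 0.333333·0.102312 = 0.117786.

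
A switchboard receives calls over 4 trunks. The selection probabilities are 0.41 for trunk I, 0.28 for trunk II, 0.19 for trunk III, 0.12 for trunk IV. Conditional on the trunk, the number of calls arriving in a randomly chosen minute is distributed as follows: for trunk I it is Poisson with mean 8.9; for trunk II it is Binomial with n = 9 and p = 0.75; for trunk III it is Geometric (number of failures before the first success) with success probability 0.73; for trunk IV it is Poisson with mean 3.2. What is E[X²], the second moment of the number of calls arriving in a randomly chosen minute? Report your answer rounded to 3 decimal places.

51.090

For each component E[X²] = Var + (mean)², giving I: 88.11; II: 47.25; III: 0.64346; IV: 13.44.
Overall E[X²] = 0.41·88.11 + 0.28·47.25 + 0.19·0.64346 + 0.12·13.44 = 51.0902.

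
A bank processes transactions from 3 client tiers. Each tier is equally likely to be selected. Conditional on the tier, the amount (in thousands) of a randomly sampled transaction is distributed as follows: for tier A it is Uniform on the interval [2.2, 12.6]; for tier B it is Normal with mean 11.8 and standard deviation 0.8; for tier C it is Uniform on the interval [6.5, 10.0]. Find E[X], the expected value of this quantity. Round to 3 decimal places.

Component means — A: 7.4; B: 11.8; C: 8.25.
E[X] = 0.333333·7.4 + 0.333333·11.8 + 0.333333·8.25 = 9.15.

9.150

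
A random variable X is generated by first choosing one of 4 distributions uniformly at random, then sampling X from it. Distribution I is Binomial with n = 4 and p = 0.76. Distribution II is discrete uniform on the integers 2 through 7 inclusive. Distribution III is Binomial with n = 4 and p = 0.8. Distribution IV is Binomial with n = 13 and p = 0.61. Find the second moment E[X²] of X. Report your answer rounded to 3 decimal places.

For each component E[X²] = Var + (mean)², giving I: 9.9712; II: 23.1667; III: 10.88; IV: 65.9776.
Overall E[X²] = 0.25·9.9712 + 0.25·23.1667 + 0.25·10.88 + 0.25·65.9776 = 27.4989.

27.499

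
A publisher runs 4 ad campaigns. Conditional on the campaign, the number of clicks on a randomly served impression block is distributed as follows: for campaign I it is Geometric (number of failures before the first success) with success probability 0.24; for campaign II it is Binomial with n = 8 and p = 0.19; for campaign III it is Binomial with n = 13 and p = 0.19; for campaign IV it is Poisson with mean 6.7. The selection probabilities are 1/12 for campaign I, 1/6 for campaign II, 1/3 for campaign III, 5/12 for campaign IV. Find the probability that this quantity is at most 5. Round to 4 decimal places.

0.7012

Conditional on each campaign, P(X ≤ 5): I: 0.8073; II: 0.999076; III: 0.976328; IV: 0.340649.
By total probability, P(X ≤ 5) = 0.0833333·0.8073 + 0.166667·0.999076 + 0.333333·0.976328 + 0.416667·0.340649 = 0.701168.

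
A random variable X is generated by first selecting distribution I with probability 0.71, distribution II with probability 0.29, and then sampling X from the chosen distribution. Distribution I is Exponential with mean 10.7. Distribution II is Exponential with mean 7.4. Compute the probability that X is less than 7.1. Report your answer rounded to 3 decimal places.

0.523

Conditional on each component, P(X < 7.1): I: 0.484981; II: 0.6169.
By total probability, P(X < 7.1) = 0.71·0.484981 + 0.29·0.6169 = 0.523238.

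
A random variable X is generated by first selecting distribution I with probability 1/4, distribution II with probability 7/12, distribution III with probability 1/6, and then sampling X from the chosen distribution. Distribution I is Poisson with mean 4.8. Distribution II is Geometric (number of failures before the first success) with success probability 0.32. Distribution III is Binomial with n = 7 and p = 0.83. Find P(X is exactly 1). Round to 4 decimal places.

0.1368

Conditional on each component, P(X = 1): I: 0.0395028; II: 0.2176; III: 0.000140239.
By total probability, P(X = 1) = 0.25·0.0395028 + 0.583333·0.2176 + 0.166667·0.000140239 = 0.136832.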